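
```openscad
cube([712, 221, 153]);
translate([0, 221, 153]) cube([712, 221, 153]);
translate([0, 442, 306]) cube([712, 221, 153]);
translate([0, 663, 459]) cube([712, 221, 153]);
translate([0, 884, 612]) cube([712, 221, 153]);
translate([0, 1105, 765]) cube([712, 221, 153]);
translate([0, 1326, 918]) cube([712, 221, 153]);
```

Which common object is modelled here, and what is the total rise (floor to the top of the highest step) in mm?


A staircase. The total rise is 1071 mm.

7 identical blocks, each offset up and back from the previous — a staircase. Each step is 153 mm tall and there are 7 of them, so the total rise is 7 × 153 = 1071 mm.


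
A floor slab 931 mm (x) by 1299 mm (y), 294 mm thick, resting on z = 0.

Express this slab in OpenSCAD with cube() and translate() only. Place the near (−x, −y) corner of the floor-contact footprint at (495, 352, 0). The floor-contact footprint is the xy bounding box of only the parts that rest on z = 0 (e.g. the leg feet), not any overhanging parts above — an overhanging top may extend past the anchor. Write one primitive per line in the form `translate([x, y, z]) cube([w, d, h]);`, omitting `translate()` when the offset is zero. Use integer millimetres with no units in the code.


translate([495, 352, 0]) cube([931, 1299, 294]);


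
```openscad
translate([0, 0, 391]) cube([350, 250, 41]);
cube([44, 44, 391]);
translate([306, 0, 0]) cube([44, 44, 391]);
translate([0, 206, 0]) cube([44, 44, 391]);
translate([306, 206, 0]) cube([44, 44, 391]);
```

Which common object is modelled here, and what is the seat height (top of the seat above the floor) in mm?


A stool. The seat height is 432 mm.

A 350×250×41 slab at z = 391 on four corner posts — a stool. The seat top is 391 + 41 = 432 mm.


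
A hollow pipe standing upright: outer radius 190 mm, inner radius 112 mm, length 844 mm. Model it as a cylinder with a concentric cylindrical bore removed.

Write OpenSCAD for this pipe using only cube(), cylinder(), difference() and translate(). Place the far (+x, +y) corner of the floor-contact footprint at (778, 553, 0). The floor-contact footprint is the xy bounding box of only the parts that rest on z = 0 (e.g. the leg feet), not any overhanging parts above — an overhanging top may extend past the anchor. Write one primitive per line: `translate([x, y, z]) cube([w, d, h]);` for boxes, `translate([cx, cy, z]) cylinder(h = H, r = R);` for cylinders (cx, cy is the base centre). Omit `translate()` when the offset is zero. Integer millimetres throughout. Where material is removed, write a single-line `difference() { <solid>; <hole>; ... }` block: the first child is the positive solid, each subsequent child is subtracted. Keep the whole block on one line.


difference() { translate([588, 363, 0]) cylinder(h = 844, r = 190); translate([588, 363, 0]) cylinder(h = 844, r = 112); }


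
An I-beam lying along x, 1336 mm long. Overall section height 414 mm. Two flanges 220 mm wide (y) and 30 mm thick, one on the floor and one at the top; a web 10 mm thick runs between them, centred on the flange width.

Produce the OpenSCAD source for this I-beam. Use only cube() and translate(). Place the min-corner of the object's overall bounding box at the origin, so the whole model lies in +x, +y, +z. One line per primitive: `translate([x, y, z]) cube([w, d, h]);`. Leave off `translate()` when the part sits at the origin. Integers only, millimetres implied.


cube([1336, 220, 30]);
translate([0, 105, 30]) cube([1336, 10, 354]);
translate([0, 0, 384]) cube([1336, 220, 30]);


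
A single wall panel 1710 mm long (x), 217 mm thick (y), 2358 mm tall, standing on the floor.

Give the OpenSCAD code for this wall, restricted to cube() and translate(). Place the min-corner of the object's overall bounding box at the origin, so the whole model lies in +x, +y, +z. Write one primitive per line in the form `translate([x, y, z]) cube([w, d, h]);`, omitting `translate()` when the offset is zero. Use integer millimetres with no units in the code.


cube([1710, 217, 2358]);


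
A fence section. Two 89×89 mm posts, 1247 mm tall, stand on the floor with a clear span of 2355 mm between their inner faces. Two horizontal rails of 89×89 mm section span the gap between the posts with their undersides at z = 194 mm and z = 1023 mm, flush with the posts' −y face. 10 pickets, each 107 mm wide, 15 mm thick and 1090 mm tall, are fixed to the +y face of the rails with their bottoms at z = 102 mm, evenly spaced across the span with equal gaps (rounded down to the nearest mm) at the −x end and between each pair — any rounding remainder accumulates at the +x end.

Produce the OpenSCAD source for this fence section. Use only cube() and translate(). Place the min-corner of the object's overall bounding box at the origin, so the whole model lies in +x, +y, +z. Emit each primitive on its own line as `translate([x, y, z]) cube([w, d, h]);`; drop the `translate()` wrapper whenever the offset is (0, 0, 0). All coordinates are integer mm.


cube([89, 89, 1247]);
translate([2444, 0, 0]) cube([89, 89, 1247]);
translate([89, 0, 194]) cube([2355, 89, 89]);
translate([89, 0, 1023]) cube([2355, 89, 89]);
translate([205, 89, 102]) cube([107, 15, 1090]);
translate([428, 89, 102]) cube([107, 15, 1090]);
translate([651, 89, 102]) cube([107, 15, 1090]);
translate([874, 89, 102]) cube([107, 15, 1090]);
translate([1097, 89, 102]) cube([107, 15, 1090]);
translate([1320, 89, 102]) cube([107, 15, 1090]);
translate([1543, 89, 102]) cube([107, 15, 1090]);
translate([1766, 89, 102]) cube([107, 15, 1090]);
translate([1989, 89, 102]) cube([107, 15, 1090]);
translate([2212, 89, 102]) cube([107, 15, 1090]);


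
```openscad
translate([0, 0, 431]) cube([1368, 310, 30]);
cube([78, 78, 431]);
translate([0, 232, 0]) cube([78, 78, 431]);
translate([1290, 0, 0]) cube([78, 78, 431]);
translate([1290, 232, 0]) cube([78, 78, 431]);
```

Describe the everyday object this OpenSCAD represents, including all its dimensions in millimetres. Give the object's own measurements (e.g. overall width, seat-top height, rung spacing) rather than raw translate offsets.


A bench: a 1368×310 mm seat slab, 30 mm thick, top at z = 461 mm, on four 78×78 mm square legs flush with the seat corners and standing on z = 0.


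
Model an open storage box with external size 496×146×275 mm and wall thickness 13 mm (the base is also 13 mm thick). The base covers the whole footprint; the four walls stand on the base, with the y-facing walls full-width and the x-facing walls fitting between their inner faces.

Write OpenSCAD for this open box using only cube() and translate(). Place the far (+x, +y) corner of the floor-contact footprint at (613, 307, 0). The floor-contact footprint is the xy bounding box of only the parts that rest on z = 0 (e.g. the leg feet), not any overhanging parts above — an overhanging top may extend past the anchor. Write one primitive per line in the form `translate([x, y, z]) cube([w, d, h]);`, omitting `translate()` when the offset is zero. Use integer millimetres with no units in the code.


translate([117, 161, 0]) cube([496, 146, 13]);
translate([117, 161, 13]) cube([496, 13, 262]);
translate([117, 294, 13]) cube([496, 13, 262]);
translate([117, 174, 13]) cube([13, 120, 262]);
translate([600, 174, 13]) cube([13, 120, 262]);


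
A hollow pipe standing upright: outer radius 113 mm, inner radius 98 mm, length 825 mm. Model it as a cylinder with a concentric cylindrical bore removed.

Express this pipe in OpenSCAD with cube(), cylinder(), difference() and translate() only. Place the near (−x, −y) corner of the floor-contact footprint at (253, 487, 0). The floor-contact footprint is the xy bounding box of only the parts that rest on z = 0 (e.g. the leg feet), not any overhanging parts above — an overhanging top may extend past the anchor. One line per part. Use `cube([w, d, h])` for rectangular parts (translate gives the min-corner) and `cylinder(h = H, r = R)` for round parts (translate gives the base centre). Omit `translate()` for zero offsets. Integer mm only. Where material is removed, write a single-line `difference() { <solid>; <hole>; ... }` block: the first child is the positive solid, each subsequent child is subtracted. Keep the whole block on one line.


difference() { translate([366, 600, 0]) cylinder(h = 825, r = 113); translate([366, 600, 0]) cylinder(h = 825, r = 98); }


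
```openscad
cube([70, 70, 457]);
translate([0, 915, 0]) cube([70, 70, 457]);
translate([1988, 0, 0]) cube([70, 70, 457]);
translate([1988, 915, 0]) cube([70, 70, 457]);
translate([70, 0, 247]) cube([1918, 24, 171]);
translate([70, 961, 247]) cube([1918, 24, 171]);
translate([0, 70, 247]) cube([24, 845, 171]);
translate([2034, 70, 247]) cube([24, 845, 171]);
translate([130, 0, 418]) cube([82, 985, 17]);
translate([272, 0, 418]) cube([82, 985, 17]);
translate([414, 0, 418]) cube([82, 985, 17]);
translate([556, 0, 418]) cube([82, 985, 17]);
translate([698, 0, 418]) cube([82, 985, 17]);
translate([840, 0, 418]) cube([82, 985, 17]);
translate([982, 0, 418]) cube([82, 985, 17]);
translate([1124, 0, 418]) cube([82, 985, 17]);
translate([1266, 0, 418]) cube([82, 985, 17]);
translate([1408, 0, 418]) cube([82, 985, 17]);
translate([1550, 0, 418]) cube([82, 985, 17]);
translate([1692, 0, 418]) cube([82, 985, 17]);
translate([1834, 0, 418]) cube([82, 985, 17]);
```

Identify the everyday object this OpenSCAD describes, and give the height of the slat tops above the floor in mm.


A bed frame. The slat-top height is 435 mm.

Four posts, four rails, and a row of slats — a bed frame. Slats sit on the rails at z = 247 + 171 = 418; with slat thickness 17, the top is 435 mm.


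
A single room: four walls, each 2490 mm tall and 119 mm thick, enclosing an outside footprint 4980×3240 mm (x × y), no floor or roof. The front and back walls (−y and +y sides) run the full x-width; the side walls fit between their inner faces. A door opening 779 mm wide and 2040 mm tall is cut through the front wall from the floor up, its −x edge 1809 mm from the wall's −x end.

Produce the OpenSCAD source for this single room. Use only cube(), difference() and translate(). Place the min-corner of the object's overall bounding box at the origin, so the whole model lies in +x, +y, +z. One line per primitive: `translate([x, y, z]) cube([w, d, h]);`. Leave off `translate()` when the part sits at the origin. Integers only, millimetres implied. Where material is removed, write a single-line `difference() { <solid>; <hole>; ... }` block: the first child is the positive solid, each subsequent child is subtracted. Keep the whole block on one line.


difference() { cube([4980, 119, 2490]); translate([1809, 0, 0]) cube([779, 119, 2040]); }
translate([0, 3121, 0]) cube([4980, 119, 2490]);
translate([0, 119, 0]) cube([119, 3002, 2490]);
translate([4861, 119, 0]) cube([119, 3002, 2490]);


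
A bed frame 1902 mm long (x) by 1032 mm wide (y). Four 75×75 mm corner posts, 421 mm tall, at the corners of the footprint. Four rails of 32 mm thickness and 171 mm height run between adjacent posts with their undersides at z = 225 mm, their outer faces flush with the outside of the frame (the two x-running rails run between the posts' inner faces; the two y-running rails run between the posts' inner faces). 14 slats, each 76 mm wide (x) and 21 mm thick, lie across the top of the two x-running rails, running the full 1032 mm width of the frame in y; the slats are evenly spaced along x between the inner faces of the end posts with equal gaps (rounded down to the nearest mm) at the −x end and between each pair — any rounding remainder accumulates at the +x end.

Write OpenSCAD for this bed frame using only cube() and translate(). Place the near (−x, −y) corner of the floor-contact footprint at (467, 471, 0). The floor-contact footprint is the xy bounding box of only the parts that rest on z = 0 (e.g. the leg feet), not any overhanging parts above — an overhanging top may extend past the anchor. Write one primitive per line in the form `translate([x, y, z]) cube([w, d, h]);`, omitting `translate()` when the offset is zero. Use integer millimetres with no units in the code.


// slat z = rail_z + rail_h = 225 + 171 = 396
// slat gap = ⌊(1752 − 14·76) / 15⌋ = 45
translate([467, 471, 0]) cube([75, 75, 421]);
translate([467, 1428, 0]) cube([75, 75, 421]);
translate([2294, 471, 0]) cube([75, 75, 421]);
translate([2294, 1428, 0]) cube([75, 75, 421]);
translate([542, 471, 225]) cube([1752, 32, 171]);
translate([542, 1471, 225]) cube([1752, 32, 171]);
translate([467, 546, 225]) cube([32, 882, 171]);
translate([2337, 546, 225]) cube([32, 882, 171]);
translate([587, 471, 396]) cube([76, 1032, 21]);
translate([708, 471, 396]) cube([76, 1032, 21]);
translate([829, 471, 396]) cube([76, 1032, 21]);
translate([950, 471, 396]) cube([76, 1032, 21]);
translate([1071, 471, 396]) cube([76, 1032, 21]);
translate([1192, 471, 396]) cube([76, 1032, 21]);
translate([1313, 471, 396]) cube([76, 1032, 21]);
translate([1434, 471, 396]) cube([76, 1032, 21]);
translate([1555, 471, 396]) cube([76, 1032, 21]);
translate([1676, 471, 396]) cube([76, 1032, 21]);
translate([1797, 471, 396]) cube([76, 1032, 21]);
translate([1918, 471, 396]) cube([76, 1032, 21]);
translate([2039, 471, 396]) cube([76, 1032, 21]);
translate([2160, 471, 396]) cube([76, 1032, 21]);


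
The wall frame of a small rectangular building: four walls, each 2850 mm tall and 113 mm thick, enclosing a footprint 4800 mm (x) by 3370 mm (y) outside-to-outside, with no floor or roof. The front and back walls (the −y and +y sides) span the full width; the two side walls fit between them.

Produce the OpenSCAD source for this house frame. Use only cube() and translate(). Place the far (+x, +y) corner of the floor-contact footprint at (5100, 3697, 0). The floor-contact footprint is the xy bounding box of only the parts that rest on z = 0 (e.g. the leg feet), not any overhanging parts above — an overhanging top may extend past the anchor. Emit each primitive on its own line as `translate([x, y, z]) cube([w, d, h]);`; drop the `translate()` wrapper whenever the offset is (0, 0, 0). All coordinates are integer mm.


translate([300, 327, 0]) cube([4800, 113, 2850]);
translate([300, 3584, 0]) cube([4800, 113, 2850]);
translate([300, 440, 0]) cube([113, 3144, 2850]);
translate([4987, 440, 0]) cube([113, 3144, 2850]);


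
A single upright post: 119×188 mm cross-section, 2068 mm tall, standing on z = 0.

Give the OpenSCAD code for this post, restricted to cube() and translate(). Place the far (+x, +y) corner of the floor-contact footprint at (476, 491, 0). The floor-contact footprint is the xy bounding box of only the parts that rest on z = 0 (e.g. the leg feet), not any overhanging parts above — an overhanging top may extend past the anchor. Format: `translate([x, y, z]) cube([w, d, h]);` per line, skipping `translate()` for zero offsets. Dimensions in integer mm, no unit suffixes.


translate([357, 303, 0]) cube([119, 188, 2068]);


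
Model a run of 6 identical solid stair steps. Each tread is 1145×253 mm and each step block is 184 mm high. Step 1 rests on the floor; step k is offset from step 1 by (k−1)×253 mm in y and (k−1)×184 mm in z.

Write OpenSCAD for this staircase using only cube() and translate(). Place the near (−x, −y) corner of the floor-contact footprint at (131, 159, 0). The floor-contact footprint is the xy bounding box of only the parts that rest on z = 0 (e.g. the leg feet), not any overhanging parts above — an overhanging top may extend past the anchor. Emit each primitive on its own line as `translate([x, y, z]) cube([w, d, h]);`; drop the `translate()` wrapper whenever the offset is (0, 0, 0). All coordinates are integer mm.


translate([131, 159, 0]) cube([1145, 253, 184]);
translate([131, 412, 184]) cube([1145, 253, 184]);
translate([131, 665, 368]) cube([1145, 253, 184]);
translate([131, 918, 552]) cube([1145, 253, 184]);
translate([131, 1171, 736]) cube([1145, 253, 184]);
translate([131, 1424, 920]) cube([1145, 253, 184]);


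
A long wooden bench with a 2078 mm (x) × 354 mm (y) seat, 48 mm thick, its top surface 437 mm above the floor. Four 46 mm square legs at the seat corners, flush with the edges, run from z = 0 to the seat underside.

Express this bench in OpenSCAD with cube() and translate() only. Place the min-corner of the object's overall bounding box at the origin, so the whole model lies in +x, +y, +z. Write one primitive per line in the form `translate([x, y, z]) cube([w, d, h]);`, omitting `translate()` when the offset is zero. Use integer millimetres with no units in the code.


translate([0, 0, 389]) cube([2078, 354, 48]);
cube([46, 46, 389]);
translate([0, 308, 0]) cube([46, 46, 389]);
translate([2032, 0, 0]) cube([46, 46, 389]);
translate([2032, 308, 0]) cube([46, 46, 389]);


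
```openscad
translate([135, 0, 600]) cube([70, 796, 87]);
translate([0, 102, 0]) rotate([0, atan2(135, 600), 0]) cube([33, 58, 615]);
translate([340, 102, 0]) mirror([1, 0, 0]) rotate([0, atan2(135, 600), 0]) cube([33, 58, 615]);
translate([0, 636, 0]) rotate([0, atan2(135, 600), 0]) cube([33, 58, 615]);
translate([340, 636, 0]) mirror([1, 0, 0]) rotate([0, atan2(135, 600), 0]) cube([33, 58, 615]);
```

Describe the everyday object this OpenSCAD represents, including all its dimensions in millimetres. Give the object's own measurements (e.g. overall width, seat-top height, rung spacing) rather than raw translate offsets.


A sawhorse. A 70×796×87 mm beam (x, y, z) sits on two A-frame leg pairs. Each pair is two raked legs of 33×58 mm section (58 mm along y) splaying symmetrically in x. Each leg rises 600 mm vertically over 135 mm of horizontal reach and is 615 mm long along its own axis. Every leg's outer bottom edge rests on the floor and its outer top edge meets a bottom edge of the beam — the left legs (tilting toward +x) meet the beam's −x bottom edge, the right legs (their mirror images, tilting toward −x) meet its +x bottom edge — so the leg tops tuck under the beam, the beam's underside is 600 mm above the floor, and the feet are 340 mm apart outside-to-outside with the beam centred between them. The two leg pairs are set in 102 mm from either end of the beam.


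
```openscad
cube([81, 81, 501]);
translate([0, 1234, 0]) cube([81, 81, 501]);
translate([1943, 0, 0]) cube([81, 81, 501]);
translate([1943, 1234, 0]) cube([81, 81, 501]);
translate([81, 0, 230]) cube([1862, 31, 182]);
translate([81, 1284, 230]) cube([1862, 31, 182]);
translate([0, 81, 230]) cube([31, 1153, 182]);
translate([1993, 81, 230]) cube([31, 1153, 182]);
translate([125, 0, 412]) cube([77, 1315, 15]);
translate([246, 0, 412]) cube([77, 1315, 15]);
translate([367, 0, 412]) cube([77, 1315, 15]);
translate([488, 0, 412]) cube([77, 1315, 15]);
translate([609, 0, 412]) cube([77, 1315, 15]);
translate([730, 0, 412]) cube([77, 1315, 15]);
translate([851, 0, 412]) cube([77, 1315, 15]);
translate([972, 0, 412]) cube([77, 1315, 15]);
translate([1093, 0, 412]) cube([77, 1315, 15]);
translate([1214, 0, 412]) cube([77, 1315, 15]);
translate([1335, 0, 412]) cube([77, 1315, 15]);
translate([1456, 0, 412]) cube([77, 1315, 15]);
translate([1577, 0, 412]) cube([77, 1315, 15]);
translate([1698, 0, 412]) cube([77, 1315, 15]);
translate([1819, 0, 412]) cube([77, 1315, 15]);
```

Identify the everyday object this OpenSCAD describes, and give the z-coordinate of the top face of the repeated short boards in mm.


A bed frame. The slat-top height is 427 mm.

Four posts, four rails, and a row of slats — a bed frame. Slats sit on the rails at z = 230 + 182 = 412; with slat thickness 15, the top is 427 mm.


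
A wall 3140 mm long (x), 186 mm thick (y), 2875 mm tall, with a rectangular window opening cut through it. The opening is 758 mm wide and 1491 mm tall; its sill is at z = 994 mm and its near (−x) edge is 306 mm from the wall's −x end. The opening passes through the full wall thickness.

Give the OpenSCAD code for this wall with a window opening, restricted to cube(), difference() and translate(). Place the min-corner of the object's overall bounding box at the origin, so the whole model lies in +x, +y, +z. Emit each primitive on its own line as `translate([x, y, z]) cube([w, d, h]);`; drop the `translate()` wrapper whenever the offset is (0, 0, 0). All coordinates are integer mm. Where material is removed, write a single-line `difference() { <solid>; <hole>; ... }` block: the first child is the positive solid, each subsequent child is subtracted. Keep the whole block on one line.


difference() { cube([3140, 186, 2875]); translate([306, 0, 994]) cube([758, 186, 1491]); }


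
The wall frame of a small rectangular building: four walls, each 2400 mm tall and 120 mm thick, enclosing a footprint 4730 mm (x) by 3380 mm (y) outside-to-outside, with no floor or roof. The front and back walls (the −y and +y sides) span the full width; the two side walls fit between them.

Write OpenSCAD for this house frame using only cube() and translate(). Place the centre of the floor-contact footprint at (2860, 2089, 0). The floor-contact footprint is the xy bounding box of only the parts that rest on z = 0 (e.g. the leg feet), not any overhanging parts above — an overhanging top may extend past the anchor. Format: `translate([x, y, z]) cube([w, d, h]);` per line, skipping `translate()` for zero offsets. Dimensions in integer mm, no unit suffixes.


translate([495, 399, 0]) cube([4730, 120, 2400]);
translate([495, 3659, 0]) cube([4730, 120, 2400]);
translate([495, 519, 0]) cube([120, 3140, 2400]);
translate([5105, 519, 0]) cube([120, 3140, 2400]);


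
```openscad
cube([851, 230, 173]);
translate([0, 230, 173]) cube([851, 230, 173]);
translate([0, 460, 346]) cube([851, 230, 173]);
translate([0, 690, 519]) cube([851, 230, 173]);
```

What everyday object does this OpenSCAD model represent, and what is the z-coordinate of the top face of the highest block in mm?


A staircase. The total rise is 692 mm.

4 identical blocks, each offset up and back from the previous — a staircase. Each step is 173 mm tall and there are 4 of them, so the total rise is 4 × 173 = 692 mm.


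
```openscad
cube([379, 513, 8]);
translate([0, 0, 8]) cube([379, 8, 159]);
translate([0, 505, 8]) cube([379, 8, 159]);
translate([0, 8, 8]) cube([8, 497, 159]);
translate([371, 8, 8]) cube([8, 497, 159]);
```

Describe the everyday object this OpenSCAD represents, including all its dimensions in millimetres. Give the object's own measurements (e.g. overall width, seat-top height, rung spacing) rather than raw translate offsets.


An open-topped rectangular box: outside dimensions 379×513×167 mm, with a uniform wall and base thickness of 8 mm. The base is a full 379×513 slab on the floor; four walls sit on top of the base. The front and back walls (the −y and +y sides) span the full width; the two side walls fit between them.


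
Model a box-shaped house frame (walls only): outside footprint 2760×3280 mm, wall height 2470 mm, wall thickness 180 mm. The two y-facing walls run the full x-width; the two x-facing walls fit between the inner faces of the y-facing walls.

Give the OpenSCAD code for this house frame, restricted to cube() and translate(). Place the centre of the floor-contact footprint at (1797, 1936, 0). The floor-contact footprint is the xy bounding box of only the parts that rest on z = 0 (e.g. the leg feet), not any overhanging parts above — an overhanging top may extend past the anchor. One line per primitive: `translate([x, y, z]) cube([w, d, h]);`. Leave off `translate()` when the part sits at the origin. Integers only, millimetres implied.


translate([417, 296, 0]) cube([2760, 180, 2470]);
translate([417, 3396, 0]) cube([2760, 180, 2470]);
translate([417, 476, 0]) cube([180, 2920, 2470]);
translate([2997, 476, 0]) cube([180, 2920, 2470]);


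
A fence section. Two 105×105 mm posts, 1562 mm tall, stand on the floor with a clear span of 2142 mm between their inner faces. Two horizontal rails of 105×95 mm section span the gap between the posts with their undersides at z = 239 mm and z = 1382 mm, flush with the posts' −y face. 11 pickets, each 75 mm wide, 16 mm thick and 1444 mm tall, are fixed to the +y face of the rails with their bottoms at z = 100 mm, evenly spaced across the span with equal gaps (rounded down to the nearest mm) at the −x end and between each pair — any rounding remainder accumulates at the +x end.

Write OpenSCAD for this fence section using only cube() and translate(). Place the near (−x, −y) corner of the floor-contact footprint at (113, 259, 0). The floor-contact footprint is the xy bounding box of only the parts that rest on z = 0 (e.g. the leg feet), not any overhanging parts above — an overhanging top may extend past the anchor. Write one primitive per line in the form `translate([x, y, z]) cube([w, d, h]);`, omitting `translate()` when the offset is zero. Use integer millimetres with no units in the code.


translate([113, 259, 0]) cube([105, 105, 1562]);
translate([2360, 259, 0]) cube([105, 105, 1562]);
translate([218, 259, 239]) cube([2142, 105, 95]);
translate([218, 259, 1382]) cube([2142, 105, 95]);
translate([327, 364, 100]) cube([75, 16, 1444]);
translate([511, 364, 100]) cube([75, 16, 1444]);
translate([695, 364, 100]) cube([75, 16, 1444]);
translate([879, 364, 100]) cube([75, 16, 1444]);
translate([1063, 364, 100]) cube([75, 16, 1444]);
translate([1247, 364, 100]) cube([75, 16, 1444]);
translate([1431, 364, 100]) cube([75, 16, 1444]);
translate([1615, 364, 100]) cube([75, 16, 1444]);
translate([1799, 364, 100]) cube([75, 16, 1444]);
translate([1983, 364, 100]) cube([75, 16, 1444]);
translate([2167, 364, 100]) cube([75, 16, 1444]);


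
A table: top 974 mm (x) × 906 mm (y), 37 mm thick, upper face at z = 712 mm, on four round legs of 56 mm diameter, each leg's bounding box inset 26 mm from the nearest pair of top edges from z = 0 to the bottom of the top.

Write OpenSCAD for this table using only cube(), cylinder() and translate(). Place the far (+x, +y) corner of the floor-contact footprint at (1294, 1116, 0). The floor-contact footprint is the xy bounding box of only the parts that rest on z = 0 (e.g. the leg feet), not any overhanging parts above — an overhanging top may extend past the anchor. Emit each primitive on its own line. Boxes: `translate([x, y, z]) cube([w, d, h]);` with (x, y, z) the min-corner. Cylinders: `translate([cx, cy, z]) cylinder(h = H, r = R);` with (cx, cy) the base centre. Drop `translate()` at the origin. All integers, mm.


// leg_h = 712 - 37 = 675
translate([346, 236, 675]) cube([974, 906, 37]);
translate([400, 290, 0]) cylinder(h = 675, r = 28);
translate([1266, 290, 0]) cylinder(h = 675, r = 28);
translate([400, 1088, 0]) cylinder(h = 675, r = 28);
translate([1266, 1088, 0]) cylinder(h = 675, r = 28);


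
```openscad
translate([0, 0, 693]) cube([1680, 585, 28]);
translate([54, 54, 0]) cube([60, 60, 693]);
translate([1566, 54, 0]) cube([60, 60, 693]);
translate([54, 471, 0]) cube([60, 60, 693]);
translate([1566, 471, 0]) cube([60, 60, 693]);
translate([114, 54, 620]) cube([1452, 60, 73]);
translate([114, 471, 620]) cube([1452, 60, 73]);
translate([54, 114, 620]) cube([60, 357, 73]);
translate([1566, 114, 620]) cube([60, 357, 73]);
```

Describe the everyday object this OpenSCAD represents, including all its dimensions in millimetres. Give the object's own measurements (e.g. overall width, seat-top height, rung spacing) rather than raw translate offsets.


A rectangular dining table. The top is 1680×585×28 mm with its upper surface at z = 721 mm. It stands on four 60×60 mm square legs, each inset 54 mm from the nearest pair of top edges, running from the floor to the underside of the top. Four apron rails, 60 mm thick and 73 mm tall, run between adjacent legs with their top edges flush with the underside of the top and their outer faces flush with the legs' outer faces.


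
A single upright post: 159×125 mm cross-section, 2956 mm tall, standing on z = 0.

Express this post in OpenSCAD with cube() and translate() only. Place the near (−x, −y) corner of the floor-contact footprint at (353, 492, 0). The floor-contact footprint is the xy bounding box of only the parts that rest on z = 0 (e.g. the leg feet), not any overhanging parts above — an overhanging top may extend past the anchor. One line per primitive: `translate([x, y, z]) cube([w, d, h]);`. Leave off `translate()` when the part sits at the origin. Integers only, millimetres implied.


translate([353, 492, 0]) cube([159, 125, 2956]);


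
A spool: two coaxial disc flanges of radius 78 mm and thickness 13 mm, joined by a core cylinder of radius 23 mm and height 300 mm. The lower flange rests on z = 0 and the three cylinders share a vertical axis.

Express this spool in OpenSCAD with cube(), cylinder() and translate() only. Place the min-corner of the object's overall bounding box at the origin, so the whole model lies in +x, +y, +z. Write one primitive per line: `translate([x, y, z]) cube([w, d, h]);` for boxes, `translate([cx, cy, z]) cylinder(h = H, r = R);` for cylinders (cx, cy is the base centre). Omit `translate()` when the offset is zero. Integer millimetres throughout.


translate([78, 78, 0]) cylinder(h = 13, r = 78);
translate([78, 78, 13]) cylinder(h = 300, r = 23);
translate([78, 78, 313]) cylinder(h = 13, r = 78);


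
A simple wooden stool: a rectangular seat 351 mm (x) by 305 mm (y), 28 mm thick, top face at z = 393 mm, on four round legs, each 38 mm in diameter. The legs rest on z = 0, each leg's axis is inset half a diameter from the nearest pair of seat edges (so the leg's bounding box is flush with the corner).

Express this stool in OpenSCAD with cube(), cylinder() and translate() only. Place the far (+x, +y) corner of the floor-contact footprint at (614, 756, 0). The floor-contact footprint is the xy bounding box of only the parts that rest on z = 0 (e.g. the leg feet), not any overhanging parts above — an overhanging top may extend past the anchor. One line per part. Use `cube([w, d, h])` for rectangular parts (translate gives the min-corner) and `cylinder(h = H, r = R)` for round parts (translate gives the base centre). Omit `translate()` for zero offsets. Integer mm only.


translate([263, 451, 365]) cube([351, 305, 28]);
translate([282, 470, 0]) cylinder(h = 365, r = 19);
translate([595, 470, 0]) cylinder(h = 365, r = 19);
translate([282, 737, 0]) cylinder(h = 365, r = 19);
translate([595, 737, 0]) cylinder(h = 365, r = 19);


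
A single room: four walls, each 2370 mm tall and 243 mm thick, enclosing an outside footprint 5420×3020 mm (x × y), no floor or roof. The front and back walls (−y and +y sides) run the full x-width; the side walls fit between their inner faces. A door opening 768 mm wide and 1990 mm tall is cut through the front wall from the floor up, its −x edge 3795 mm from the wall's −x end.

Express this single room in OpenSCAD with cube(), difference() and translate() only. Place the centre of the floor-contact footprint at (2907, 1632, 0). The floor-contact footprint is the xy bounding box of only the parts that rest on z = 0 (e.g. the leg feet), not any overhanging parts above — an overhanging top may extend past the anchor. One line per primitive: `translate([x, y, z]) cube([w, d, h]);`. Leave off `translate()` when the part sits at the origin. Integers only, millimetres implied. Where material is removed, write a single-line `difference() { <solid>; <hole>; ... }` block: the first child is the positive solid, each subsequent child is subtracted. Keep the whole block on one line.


difference() { translate([197, 122, 0]) cube([5420, 243, 2370]); translate([3992, 122, 0]) cube([768, 243, 1990]); }
translate([197, 2899, 0]) cube([5420, 243, 2370]);
translate([197, 365, 0]) cube([243, 2534, 2370]);
translate([5374, 365, 0]) cube([243, 2534, 2370]);


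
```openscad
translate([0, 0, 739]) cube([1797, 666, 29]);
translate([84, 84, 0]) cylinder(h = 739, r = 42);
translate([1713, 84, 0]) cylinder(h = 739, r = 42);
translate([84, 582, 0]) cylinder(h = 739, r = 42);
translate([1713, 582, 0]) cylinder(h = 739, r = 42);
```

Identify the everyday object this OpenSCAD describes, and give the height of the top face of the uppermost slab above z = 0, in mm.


A table. The table height is 768 mm.

A 1797×666×29 slab sits at z = 739 on four Ø84 mm round legs — a table. The top surface is at 739 + 29 = 768 mm.


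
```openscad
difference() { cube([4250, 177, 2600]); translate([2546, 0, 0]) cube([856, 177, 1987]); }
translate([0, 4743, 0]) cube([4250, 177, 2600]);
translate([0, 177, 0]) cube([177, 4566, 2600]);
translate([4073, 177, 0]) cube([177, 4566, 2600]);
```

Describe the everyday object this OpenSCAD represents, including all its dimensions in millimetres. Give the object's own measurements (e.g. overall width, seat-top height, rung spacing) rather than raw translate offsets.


A single room: four walls, each 2600 mm tall and 177 mm thick, enclosing an outside footprint 4250×4920 mm (x × y), no floor or roof. The front and back walls (−y and +y sides) run the full x-width; the side walls fit between their inner faces. A door opening 856 mm wide and 1987 mm tall is cut through the front wall from the floor up, its −x edge 2546 mm from the wall's −x end.


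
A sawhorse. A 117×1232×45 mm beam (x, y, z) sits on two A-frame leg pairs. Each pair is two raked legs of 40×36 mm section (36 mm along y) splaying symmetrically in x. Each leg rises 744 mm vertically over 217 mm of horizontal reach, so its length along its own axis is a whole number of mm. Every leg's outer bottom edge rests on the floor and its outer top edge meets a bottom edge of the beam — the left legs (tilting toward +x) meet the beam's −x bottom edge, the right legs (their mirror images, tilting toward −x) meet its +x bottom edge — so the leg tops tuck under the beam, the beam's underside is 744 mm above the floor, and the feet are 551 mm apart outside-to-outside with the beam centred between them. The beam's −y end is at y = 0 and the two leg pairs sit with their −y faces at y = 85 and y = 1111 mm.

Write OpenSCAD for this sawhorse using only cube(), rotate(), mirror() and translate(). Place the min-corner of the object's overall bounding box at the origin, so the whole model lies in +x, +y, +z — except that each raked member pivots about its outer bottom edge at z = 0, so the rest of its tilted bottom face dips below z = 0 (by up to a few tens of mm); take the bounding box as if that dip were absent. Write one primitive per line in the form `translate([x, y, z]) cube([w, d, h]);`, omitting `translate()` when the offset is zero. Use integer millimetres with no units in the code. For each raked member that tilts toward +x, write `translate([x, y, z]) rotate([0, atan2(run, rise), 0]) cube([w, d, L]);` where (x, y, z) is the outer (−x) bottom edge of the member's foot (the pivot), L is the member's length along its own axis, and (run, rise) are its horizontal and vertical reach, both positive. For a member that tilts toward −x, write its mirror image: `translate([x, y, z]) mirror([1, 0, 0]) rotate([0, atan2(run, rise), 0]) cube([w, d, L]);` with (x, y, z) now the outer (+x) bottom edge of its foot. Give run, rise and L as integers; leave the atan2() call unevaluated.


translate([217, 0, 744]) cube([117, 1232, 45]);
translate([0, 85, 0]) rotate([0, atan2(217, 744), 0]) cube([40, 36, 775]);
translate([551, 85, 0]) mirror([1, 0, 0]) rotate([0, atan2(217, 744), 0]) cube([40, 36, 775]);
translate([0, 1111, 0]) rotate([0, atan2(217, 744), 0]) cube([40, 36, 775]);
translate([551, 1111, 0]) mirror([1, 0, 0]) rotate([0, atan2(217, 744), 0]) cube([40, 36, 775]);


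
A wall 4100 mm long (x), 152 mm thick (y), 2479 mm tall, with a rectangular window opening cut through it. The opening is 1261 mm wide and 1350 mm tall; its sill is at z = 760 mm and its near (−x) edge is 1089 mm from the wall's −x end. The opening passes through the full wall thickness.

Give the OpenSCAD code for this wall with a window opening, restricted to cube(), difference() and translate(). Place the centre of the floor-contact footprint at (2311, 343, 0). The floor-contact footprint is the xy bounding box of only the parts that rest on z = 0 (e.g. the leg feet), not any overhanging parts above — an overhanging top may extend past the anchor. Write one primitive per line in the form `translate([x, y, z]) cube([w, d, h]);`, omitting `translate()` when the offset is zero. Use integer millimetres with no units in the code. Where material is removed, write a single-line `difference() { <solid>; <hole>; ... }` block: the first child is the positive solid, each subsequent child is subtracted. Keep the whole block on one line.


difference() { translate([261, 267, 0]) cube([4100, 152, 2479]); translate([1350, 267, 760]) cube([1261, 152, 1350]); }


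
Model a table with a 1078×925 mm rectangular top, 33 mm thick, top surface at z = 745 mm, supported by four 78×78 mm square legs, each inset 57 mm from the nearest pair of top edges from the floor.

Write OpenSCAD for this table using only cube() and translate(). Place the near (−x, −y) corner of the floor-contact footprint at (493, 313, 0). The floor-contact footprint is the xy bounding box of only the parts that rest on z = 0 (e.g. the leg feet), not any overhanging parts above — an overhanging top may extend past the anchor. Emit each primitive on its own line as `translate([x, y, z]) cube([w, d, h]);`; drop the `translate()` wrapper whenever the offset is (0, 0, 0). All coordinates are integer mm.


translate([436, 256, 712]) cube([1078, 925, 33]);
translate([493, 313, 0]) cube([78, 78, 712]);
translate([1379, 313, 0]) cube([78, 78, 712]);
translate([493, 1046, 0]) cube([78, 78, 712]);
translate([1379, 1046, 0]) cube([78, 78, 712]);


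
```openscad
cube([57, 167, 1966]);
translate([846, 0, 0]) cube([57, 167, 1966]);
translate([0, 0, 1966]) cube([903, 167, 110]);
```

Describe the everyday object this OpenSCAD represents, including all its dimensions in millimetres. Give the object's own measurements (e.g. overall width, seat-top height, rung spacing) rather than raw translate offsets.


A door frame. The clear opening is 789 mm wide and 1966 mm high. Two 57 mm wide jambs, 167 mm deep, stand either side of the opening from the floor to the top of the opening. A 110 mm thick head sits across the top of both jambs, spanning the full outside width of the frame.


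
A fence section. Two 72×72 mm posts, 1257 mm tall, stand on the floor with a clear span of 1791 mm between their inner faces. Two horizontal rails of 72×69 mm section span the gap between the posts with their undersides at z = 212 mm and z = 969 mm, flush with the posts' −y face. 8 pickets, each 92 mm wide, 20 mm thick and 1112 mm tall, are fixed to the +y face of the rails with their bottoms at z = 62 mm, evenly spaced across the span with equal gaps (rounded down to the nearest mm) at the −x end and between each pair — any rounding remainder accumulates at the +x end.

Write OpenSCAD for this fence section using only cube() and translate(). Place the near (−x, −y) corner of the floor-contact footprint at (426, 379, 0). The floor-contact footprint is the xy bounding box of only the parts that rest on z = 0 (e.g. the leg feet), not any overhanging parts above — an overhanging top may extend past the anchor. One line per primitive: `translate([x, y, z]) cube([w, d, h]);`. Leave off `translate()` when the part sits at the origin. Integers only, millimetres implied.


translate([426, 379, 0]) cube([72, 72, 1257]);
translate([2289, 379, 0]) cube([72, 72, 1257]);
translate([498, 379, 212]) cube([1791, 72, 69]);
translate([498, 379, 969]) cube([1791, 72, 69]);
translate([615, 451, 62]) cube([92, 20, 1112]);
translate([824, 451, 62]) cube([92, 20, 1112]);
translate([1033, 451, 62]) cube([92, 20, 1112]);
translate([1242, 451, 62]) cube([92, 20, 1112]);
translate([1451, 451, 62]) cube([92, 20, 1112]);
translate([1660, 451, 62]) cube([92, 20, 1112]);
translate([1869, 451, 62]) cube([92, 20, 1112]);
translate([2078, 451, 62]) cube([92, 20, 1112]);


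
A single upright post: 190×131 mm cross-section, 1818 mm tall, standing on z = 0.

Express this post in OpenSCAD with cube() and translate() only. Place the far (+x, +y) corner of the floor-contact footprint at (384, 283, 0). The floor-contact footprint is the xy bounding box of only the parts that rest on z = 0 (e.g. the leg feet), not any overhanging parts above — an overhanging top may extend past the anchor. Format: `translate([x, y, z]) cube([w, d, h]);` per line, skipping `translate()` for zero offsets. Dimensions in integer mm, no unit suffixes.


translate([194, 152, 0]) cube([190, 131, 1818]);
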